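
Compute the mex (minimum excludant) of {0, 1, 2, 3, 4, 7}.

5

The values 0, 1, 2, 3, 4 are all present; 5 is the first non-negative integer missing from the set.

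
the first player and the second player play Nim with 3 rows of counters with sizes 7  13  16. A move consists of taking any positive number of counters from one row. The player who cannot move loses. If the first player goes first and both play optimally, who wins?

Compute the nim-sum pairwise:
7 XOR 13 = 10
10 XOR 16 = 26
The nim-sum is 26 ≠ 0, so this is an N-position: the player to move can win; the first player has a winning move.

the first player wins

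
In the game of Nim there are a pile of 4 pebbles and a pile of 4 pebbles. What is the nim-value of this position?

Write each in binary and XOR column by column:
  100  (4)
  100  (4)
  ---
  000  (0)

0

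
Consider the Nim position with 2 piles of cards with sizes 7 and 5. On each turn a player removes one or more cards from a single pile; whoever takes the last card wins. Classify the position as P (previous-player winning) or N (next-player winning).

N-position

Nim-sum: 7 ⊕ 5 = 2.
The nim-sum is 2 ≠ 0, so this is an N-position: the player to move can win.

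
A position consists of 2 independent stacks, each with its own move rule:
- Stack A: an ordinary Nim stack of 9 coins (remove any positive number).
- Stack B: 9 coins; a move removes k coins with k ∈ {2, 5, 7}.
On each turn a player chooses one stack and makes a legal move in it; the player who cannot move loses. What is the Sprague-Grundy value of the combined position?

11

Stack A is a plain Nim stack of size 9, so its Grundy value is 9.
Build the Grundy sequence for stack B with g(k) = mex{g(k−s) : s ∈ {2, 5, 7}, s ≤ k}:
k:     0  1  2  3  4  5  6  7  8  9
g(k):  0  0  1  1  0  2  1  3  2  2
So g(9) = 2.
The value of a disjunctive sum is the nim-sum of the parts.
Combined value = 9 XOR 2 = 11.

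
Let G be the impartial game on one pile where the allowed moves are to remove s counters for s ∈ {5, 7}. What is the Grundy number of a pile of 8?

Compute g(0), g(1), … for moves {5, 7}:
g(0) = mex{} = 0
g(1) = mex{} = 0
g(2) = mex{} = 0
g(3) = mex{} = 0
g(4) = mex{} = 0
g(5) = mex{0} = 1
g(6) = mex{0} = 1
g(7) = mex{0} = 1
g(8) = mex{0} = 1
So g(8) = 1.

1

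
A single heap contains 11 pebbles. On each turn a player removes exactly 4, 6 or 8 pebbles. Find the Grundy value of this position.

2

Build the Grundy sequence with g(k) = mex{g(k−s) : s ∈ {4, 6, 8}, s ≤ k}:
g(0) = mex{} = 0
g(1) = mex{} = 0
g(2) = mex{} = 0
g(3) = mex{} = 0
g(4) = mex{0} = 1
g(5) = mex{0} = 1
g(6) = mex{0} = 1
g(7) = mex{0} = 1
g(8) = mex{0,1} = 2
g(9) = mex{0,1} = 2
g(10) = mex{0,1} = 2
g(11) = mex{0,1} = 2
So g(11) = 2.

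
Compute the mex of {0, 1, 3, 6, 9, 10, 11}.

The values 0, 1 are all present; 2 is the first non-negative integer missing from the set.

2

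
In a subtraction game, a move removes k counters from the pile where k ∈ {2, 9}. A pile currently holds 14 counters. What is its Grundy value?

Grundy values for subtraction set {2, 9}:
k:     0  1  2  3  4  5  6  7  8  9 10 11 12 13 14
g(k):  0  0  1  1  0  0  1  1  0  2  1  0  0  1  1
So g(14) = 1.

1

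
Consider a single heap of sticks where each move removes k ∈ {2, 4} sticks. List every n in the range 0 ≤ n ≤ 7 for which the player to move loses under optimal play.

Compute g(0), g(1), … for moves {2, 4}:
k:     0  1  2  3  4  5  6  7
g(k):  0  0  1  1  2  2  0  0
The P-positions (g = 0) in 0..7 are 0, 1, 6, 7.

0, 1, 6, 7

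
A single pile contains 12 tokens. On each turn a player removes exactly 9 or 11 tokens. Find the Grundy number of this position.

Build the Grundy sequence with g(k) = mex{g(k−s) : s ∈ {9, 11}, s ≤ k}:
g(0) = mex{} = 0
g(1) = mex{} = 0
g(2) = mex{} = 0
g(3) = mex{} = 0
g(4) = mex{} = 0
g(5) = mex{} = 0
g(6) = mex{} = 0
g(7) = mex{} = 0
g(8) = mex{} = 0
g(9) = mex{0} = 1
g(10) = mex{0} = 1
g(11) = mex{0} = 1
g(12) = mex{0} = 1
So g(12) = 1.

1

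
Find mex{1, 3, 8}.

0

0 is not in the set, so the mex is 0.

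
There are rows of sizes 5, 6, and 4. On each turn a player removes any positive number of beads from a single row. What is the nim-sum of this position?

Compute the nim-sum pairwise:
5 ^ 6 = 3
3 ^ 4 = 7

7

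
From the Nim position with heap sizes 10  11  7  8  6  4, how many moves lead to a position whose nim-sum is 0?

3

Compute the nim-sum pairwise:
10 ^ 11 = 1
1 ^ 7 = 6
6 ^ 8 = 14
14 ^ 6 = 8
8 ^ 4 = 12
The overall nim-sum is X = 12. A heap of size p has a winning move iff p XOR X < p (reduce it to p XOR X).
  10: 10 XOR 12 = 6 < 10 — winning move (to 6).
  11: 11 XOR 12 = 7 < 11 — winning move (to 7).
  7: 7 XOR 12 = 11 ≥ 7 — no move.
  8: 8 XOR 12 = 4 < 8 — winning move (to 4).
  6: 6 XOR 12 = 10 ≥ 6 — no move.
  4: 4 XOR 12 = 8 ≥ 4 — no move.
That gives 3 winning moves.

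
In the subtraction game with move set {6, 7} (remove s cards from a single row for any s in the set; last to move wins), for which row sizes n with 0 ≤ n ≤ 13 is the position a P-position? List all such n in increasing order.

Compute g(0), g(1), … for moves {6, 7}:
k:     0  1  2  3  4  5  6  7  8  9 10 11 12 13
g(k):  0  0  0  0  0  0  1  1  1  1  1  1  2  0
The P-positions (g = 0) in 0..13 are 0, 1, 2, 3, 4, 5, 13.

0, 1, 2, 3, 4, 5, 13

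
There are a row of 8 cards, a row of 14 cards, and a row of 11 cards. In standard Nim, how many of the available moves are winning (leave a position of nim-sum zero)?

Nim-sum: 8 ^ 14 ^ 11 = 13.
The overall nim-sum is X = 13. A row of size p has a winning move iff p XOR X < p (reduce it to p XOR X).
  8: 8 XOR 13 = 5 < 8 — winning move (to 5).
  14: 14 XOR 13 = 3 < 14 — winning move (to 3).
  11: 11 XOR 13 = 6 < 11 — winning move (to 6).
That gives 3 winning moves.

3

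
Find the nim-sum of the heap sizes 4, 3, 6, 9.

Compute the nim-sum pairwise:
4 XOR 3 = 7
7 XOR 6 = 1
1 XOR 9 = 8

8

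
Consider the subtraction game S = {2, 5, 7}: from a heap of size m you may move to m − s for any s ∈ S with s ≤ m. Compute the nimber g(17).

2

Build the Grundy sequence with g(k) = mex{g(k−s) : s ∈ {2, 5, 7}, s ≤ k}:
k:     0  1  2  3  4  5  6  7  8  9 10 11 12 13 14 15 16 17
g(k):  0  0  1  1  0  2  1  3  2  2  0  3  1  0  0  1  1  2
So g(17) = 2.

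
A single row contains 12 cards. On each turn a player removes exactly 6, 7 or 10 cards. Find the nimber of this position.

2

Grundy values for subtraction set {6, 7, 10}:
g(0) = mex{} = 0
g(1) = mex{} = 0
g(2) = mex{} = 0
g(3) = mex{} = 0
g(4) = mex{} = 0
g(5) = mex{} = 0
g(6) = mex{0} = 1
g(7) = mex{0} = 1
g(8) = mex{0} = 1
g(9) = mex{0} = 1
g(10) = mex{0} = 1
g(11) = mex{0} = 1
g(12) = mex{0,1} = 2
So g(12) = 2.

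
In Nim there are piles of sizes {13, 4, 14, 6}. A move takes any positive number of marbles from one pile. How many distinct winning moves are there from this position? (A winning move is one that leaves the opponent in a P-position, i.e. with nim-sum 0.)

Nim-sum: 13 ^ 4 ^ 14 ^ 6 = 1.
The overall nim-sum is X = 1. A pile of size p has a winning move iff p XOR X < p (reduce it to p XOR X).
  13: 13 XOR 1 = 12 < 13 — winning move (to 12).
  4: 4 XOR 1 = 5 ≥ 4 — no move.
  14: 14 XOR 1 = 15 ≥ 14 — no move.
  6: 6 XOR 1 = 7 ≥ 6 — no move.
That gives 1 winning move.

1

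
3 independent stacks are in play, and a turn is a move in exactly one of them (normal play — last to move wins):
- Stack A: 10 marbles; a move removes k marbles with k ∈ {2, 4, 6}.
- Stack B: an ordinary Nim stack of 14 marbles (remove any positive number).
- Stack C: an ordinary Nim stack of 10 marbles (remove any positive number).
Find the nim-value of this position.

5

Grundy values for stack A (subtraction set {2, 4, 6}):
g(0) = mex{} = 0
g(1) = mex{} = 0
g(2) = mex{0} = 1
g(3) = mex{0} = 1
g(4) = mex{0,1} = 2
g(5) = mex{0,1} = 2
g(6) = mex{0,1,2} = 3
g(7) = mex{0,1,2} = 3
g(8) = mex{1,2,3} = 0
g(9) = mex{1,2,3} = 0
g(10) = mex{0,2,3} = 1
So g(10) = 1.
Stack B is a plain Nim stack of size 14, so its Grundy value is 14.
Stack C is a plain Nim stack of size 10, so its Grundy value is 10.
By the Sprague-Grundy theorem, the Grundy value of a sum of independent games is the XOR of the component values.
Combined value = 1 ⊕ 14 ⊕ 10 = 5.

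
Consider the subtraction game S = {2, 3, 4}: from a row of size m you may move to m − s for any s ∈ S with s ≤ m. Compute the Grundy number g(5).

Grundy values for subtraction set {2, 3, 4}:
g(0) = mex{} = 0
g(1) = mex{} = 0
g(2) = mex{0} = 1
g(3) = mex{0} = 1
g(4) = mex{0,1} = 2
g(5) = mex{0,1} = 2
So g(5) = 2.

2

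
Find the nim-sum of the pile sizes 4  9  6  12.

Nim-sum: 4 ^ 9 ^ 6 ^ 12 = 7.

7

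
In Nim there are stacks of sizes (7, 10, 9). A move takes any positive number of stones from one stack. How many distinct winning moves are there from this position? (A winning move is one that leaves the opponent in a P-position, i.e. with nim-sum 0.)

Nim-sum: 7 ^ 10 ^ 9 = 4.
The overall nim-sum is X = 4. A stack of size p has a winning move iff p XOR X < p (reduce it to p XOR X).
  7: 7 XOR 4 = 3 < 7 — winning move (to 3).
  10: 10 XOR 4 = 14 ≥ 10 — no move.
  9: 9 XOR 4 = 13 ≥ 9 — no move.
That gives 1 winning move.

1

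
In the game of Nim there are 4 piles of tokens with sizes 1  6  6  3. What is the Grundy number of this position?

Nim-sum: 1 XOR 6 XOR 6 XOR 3 = 2.

2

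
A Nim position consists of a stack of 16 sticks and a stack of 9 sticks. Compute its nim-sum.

25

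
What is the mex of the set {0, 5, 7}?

0 is in the set but 1 is not, so the mex is 1.

1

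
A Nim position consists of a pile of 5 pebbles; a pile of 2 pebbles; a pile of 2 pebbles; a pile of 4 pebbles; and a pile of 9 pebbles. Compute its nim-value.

8

Write each in binary and XOR column by column:
  0101  (5)
  0010  (2)
  0010  (2)
  0100  (4)
  1001  (9)
  ----
  1000  (8)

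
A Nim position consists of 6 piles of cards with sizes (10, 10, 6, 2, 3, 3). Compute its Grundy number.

4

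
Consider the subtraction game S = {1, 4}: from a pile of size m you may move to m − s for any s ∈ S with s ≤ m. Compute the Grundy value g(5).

0

Compute g(0), g(1), … for moves {1, 4}:
k:     0  1  2  3  4  5
g(k):  0  1  0  1  2  0
So g(5) = 0.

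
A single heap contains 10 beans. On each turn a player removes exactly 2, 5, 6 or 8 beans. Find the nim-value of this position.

3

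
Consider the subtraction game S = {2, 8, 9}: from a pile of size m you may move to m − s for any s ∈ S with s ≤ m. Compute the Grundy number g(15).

Grundy values for subtraction set {2, 8, 9}:
k:     0  1  2  3  4  5  6  7  8  9 10 11 12 13 14 15
g(k):  0  0  1  1  0  0  1  1  2  2  3  0  2  1  3  0
So g(15) = 0.

0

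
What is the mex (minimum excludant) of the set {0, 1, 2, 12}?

The values 0, 1, 2 are all present; 3 is the first non-negative integer missing from the set.

3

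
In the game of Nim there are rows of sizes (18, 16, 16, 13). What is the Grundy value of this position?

31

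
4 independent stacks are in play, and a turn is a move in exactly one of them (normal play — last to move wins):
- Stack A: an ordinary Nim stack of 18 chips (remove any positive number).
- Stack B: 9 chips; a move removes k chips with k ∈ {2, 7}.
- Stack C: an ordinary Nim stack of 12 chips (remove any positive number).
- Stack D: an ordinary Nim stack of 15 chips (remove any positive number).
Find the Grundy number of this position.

17

Stack A is a plain Nim stack of size 18, so its Grundy value is 18.
Grundy values for stack B (subtraction set {2, 7}):
g(0) = mex{} = 0
g(1) = mex{} = 0
g(2) = mex{0} = 1
g(3) = mex{0} = 1
g(4) = mex{1} = 0
g(5) = mex{1} = 0
g(6) = mex{0} = 1
g(7) = mex{0} = 1
g(8) = mex{0,1} = 2
g(9) = mex{1} = 0
So g(9) = 0.
Stack C is a plain Nim stack of size 12, so its Grundy value is 12.
Stack D is a plain Nim stack of size 15, so its Grundy value is 15.
By the Sprague-Grundy theorem, the Grundy value of a sum of independent games is the XOR of the component values.
Combined value = 18 ⊕ 0 ⊕ 12 ⊕ 15 = 17.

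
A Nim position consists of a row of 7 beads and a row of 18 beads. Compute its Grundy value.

Write each in binary and XOR column by column:
  00111  (7)
  10010  (18)
  -----
  10101  (21)

21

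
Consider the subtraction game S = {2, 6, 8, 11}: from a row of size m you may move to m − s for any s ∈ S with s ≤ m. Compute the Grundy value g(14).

Grundy values for subtraction set {2, 6, 8, 11}:
k:     0  1  2  3  4  5  6  7  8  9 10 11 12 13 14
g(k):  0  0  1  1  0  0  1  1  2  2  3  3  2  2  0
So g(14) = 0.

0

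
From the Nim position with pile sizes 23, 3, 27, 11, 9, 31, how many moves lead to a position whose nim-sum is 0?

Nim-sum: 23 ⊕ 3 ⊕ 27 ⊕ 11 ⊕ 9 ⊕ 31 = 18.
The overall nim-sum is X = 18. A pile of size p has a winning move iff p XOR X < p (reduce it to p XOR X).
  23: 23 XOR 18 = 5 < 23 — winning move (to 5).
  3: 3 XOR 18 = 17 ≥ 3 — no move.
  27: 27 XOR 18 = 9 < 27 — winning move (to 9).
  11: 11 XOR 18 = 25 ≥ 11 — no move.
  9: 9 XOR 18 = 27 ≥ 9 — no move.
  31: 31 XOR 18 = 13 < 31 — winning move (to 13).
That gives 3 winning moves.

3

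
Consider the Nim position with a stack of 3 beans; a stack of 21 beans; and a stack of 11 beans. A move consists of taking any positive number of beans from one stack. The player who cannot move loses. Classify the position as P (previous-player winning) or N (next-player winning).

Write each in binary and XOR column by column:
  00011  (3)
  10101  (21)
  01011  (11)
  -----
  11101  (29)
The nim-sum is 29 ≠ 0, so this is an N-position: the player to move can win.

N-position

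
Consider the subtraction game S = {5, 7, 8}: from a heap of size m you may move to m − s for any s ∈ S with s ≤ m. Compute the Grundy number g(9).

1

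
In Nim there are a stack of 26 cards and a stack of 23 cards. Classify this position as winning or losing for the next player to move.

Winning position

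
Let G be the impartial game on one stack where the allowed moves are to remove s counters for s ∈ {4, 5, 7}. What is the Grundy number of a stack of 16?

Compute g(0), g(1), … for moves {4, 5, 7}:
k:     0  1  2  3  4  5  6  7  8  9 10 11 12 13 14 15 16
g(k):  0  0  0  0  1  1  1  1  2  2  2  0  0  0  0  1  1
So g(16) = 1.

1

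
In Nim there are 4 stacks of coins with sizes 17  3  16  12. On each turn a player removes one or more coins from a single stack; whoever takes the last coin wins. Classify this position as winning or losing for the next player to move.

Bitwise XOR of the heap sizes:
  10001  (17)
  00011  (3)
  10000  (16)
  01100  (12)
  -----
  01110  (14)
The nim-sum is 14 ≠ 0, so this is an N-position: the player to move can win.

Winning position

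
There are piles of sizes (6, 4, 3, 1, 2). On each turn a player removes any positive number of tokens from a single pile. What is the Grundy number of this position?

2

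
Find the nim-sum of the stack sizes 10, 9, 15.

12

Bitwise XOR of the heap sizes:
  1010  (10)
  1001  (9)
  1111  (15)
  ----
  1100  (12)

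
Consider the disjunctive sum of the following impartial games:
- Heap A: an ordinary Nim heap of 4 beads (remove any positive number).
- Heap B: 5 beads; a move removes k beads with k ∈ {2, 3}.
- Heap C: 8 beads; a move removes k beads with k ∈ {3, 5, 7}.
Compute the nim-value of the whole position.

6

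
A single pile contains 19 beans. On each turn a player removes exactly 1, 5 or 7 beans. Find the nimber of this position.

1

Build the Grundy sequence with g(k) = mex{g(k−s) : s ∈ {1, 5, 7}, s ≤ k}:
k:     0  1  2  3  4  5  6  7  8  9 10 11 12 13 14 15 16 17 18 19
g(k):  0  1  0  1  0  1  0  1  0  1  0  1  0  1  0  1  0  1  0  1
So g(19) = 1.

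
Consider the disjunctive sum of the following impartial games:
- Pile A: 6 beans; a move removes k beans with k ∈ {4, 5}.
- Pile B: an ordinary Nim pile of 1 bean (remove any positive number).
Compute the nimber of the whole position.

Grundy values for pile A (subtraction set {4, 5}):
g(0) = mex{} = 0
g(1) = mex{} = 0
g(2) = mex{} = 0
g(3) = mex{} = 0
g(4) = mex{0} = 1
g(5) = mex{0} = 1
g(6) = mex{0} = 1
So g(6) = 1.
Pile B is a plain Nim pile of size 1, so its Grundy value is 1.
By the Sprague-Grundy theorem, the Grundy value of a sum of independent games is the XOR of the component values.
Combined value = 1 XOR 1 = 0.

0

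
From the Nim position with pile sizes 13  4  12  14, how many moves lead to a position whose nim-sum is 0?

3

Nim-sum: 13 ^ 4 ^ 12 ^ 14 = 11.
The overall nim-sum is X = 11. A pile of size p has a winning move iff p XOR X < p (reduce it to p XOR X).
  13: 13 XOR 11 = 6 < 13 — winning move (to 6).
  4: 4 XOR 11 = 15 ≥ 4 — no move.
  12: 12 XOR 11 = 7 < 12 — winning move (to 7).
  14: 14 XOR 11 = 5 < 14 — winning move (to 5).
That gives 3 winning moves.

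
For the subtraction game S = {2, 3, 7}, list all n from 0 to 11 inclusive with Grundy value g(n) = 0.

0, 1, 5, 6, 10, 11

Compute g(0), g(1), … for moves {2, 3, 7}:
k:     0  1  2  3  4  5  6  7  8  9 10 11
g(k):  0  0  1  1  2  0  0  1  1  2  0  0
The P-positions (g = 0) in 0..11 are 0, 1, 5, 6, 10, 11.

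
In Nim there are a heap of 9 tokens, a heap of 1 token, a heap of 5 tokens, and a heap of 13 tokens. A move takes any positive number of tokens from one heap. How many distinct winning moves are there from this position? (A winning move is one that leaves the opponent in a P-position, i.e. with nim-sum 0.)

Nim-sum: 9 ⊕ 1 ⊕ 5 ⊕ 13 = 0.
The nim-sum is already 0, so every move leaves a nonzero nim-sum — there are no winning moves.

0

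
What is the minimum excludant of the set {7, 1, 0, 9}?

2

The values 0, 1 are all present; 2 is the first non-negative integer missing from the set.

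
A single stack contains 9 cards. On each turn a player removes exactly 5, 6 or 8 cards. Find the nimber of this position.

Grundy values for subtraction set {5, 6, 8}:
g(0) = mex{} = 0
g(1) = mex{} = 0
g(2) = mex{} = 0
g(3) = mex{} = 0
g(4) = mex{} = 0
g(5) = mex{0} = 1
g(6) = mex{0} = 1
g(7) = mex{0} = 1
g(8) = mex{0} = 1
g(9) = mex{0} = 1
So g(9) = 1.

1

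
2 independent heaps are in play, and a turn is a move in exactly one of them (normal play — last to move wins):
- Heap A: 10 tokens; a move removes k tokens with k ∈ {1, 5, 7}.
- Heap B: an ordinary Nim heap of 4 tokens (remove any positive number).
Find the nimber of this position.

Grundy values for heap A (subtraction set {1, 5, 7}):
k:     0  1  2  3  4  5  6  7  8  9 10
g(k):  0  1  0  1  0  1  0  1  0  1  0
So g(10) = 0.
Heap B is a plain Nim heap of size 4, so its Grundy value is 4.
The value of a disjunctive sum is the nim-sum of the parts.
Combined value = 0 ⊕ 4 = 4.

4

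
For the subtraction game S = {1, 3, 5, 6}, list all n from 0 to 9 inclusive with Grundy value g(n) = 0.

Compute g(0), g(1), … for moves {1, 3, 5, 6}:
g(0) = mex{} = 0
g(1) = mex{0} = 1
g(2) = mex{1} = 0
g(3) = mex{0} = 1
g(4) = mex{1} = 0
g(5) = mex{0} = 1
g(6) = mex{0,1} = 2
g(7) = mex{0,1,2} = 3
g(8) = mex{0,1,3} = 2
g(9) = mex{0,1,2} = 3
The P-positions (g = 0) in 0..9 are 0, 2, 4.

0, 2, 4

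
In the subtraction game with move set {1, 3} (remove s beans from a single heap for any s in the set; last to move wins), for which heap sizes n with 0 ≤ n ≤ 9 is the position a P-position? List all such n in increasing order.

0, 2, 4, 6, 8

Grundy values for subtraction set {1, 3}:
k:     0  1  2  3  4  5  6  7  8  9
g(k):  0  1  0  1  0  1  0  1  0  1
The P-positions (g = 0) in 0..9 are 0, 2, 4, 6, 8.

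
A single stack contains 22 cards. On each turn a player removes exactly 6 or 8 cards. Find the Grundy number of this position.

Grundy values for subtraction set {6, 8}:
k:     0  1  2  3  4  5  6  7  8  9 10 11 12 13 14 15 16 17 18 19 20 21 22
g(k):  0  0  0  0  0  0  1  1  1  1  1  1  2  2  0  0  0  0  0  0  1  1  1
So g(22) = 1.

1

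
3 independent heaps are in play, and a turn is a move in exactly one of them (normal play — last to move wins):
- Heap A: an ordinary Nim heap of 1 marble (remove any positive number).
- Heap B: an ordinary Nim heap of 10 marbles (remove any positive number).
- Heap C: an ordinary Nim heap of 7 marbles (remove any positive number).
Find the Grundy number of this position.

12

Heap A is a plain Nim heap of size 1, so its Grundy value is 1.
Heap B is a plain Nim heap of size 10, so its Grundy value is 10.
Heap C is a plain Nim heap of size 7, so its Grundy value is 7.
The value of a disjunctive sum is the nim-sum of the parts.
Combined value = 1 XOR 10 XOR 7 = 12.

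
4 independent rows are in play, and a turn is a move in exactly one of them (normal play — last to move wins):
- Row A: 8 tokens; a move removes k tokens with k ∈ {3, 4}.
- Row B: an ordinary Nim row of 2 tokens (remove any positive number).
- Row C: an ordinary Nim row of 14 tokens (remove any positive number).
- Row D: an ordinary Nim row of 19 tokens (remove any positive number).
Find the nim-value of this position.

31

Build the Grundy sequence for row A with g(k) = mex{g(k−s) : s ∈ {3, 4}, s ≤ k}:
k:     0  1  2  3  4  5  6  7  8
g(k):  0  0  0  1  1  1  2  0  0
So g(8) = 0.
Row B is a plain Nim row of size 2, so its Grundy value is 2.
Row C is a plain Nim row of size 14, so its Grundy value is 14.
Row D is a plain Nim row of size 19, so its Grundy value is 19.
The value of a disjunctive sum is the nim-sum of the parts.
Combined value = 0 ⊕ 2 ⊕ 14 ⊕ 19 = 31.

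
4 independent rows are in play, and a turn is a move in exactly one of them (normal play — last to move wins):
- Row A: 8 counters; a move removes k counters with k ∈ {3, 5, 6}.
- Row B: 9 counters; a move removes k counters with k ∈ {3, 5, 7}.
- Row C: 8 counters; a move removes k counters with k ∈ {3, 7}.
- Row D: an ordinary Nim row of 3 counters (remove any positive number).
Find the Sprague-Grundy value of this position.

0

Grundy values for row A (subtraction set {3, 5, 6}):
g(0) = mex{} = 0
g(1) = mex{} = 0
g(2) = mex{} = 0
g(3) = mex{0} = 1
g(4) = mex{0} = 1
g(5) = mex{0} = 1
g(6) = mex{0,1} = 2
g(7) = mex{0,1} = 2
g(8) = mex{0,1} = 2
So g(8) = 2.
Build the Grundy sequence for row B with g(k) = mex{g(k−s) : s ∈ {3, 5, 7}, s ≤ k}:
g(0) = mex{} = 0
g(1) = mex{} = 0
g(2) = mex{} = 0
g(3) = mex{0} = 1
g(4) = mex{0} = 1
g(5) = mex{0} = 1
g(6) = mex{0,1} = 2
g(7) = mex{0,1} = 2
g(8) = mex{0,1} = 2
g(9) = mex{0,1,2} = 3
So g(9) = 3.
Grundy values for row C (subtraction set {3, 7}):
g(0) = mex{} = 0
g(1) = mex{} = 0
g(2) = mex{} = 0
g(3) = mex{0} = 1
g(4) = mex{0} = 1
g(5) = mex{0} = 1
g(6) = mex{1} = 0
g(7) = mex{0,1} = 2
g(8) = mex{0,1} = 2
So g(8) = 2.
Row D is a plain Nim row of size 3, so its Grundy value is 3.
The value of a disjunctive sum is the nim-sum of the parts.
Combined value = 2 ⊕ 3 ⊕ 2 ⊕ 3 = 0.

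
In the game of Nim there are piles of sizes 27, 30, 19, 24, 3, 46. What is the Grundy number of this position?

35

Nim-sum: 27 ⊕ 30 ⊕ 19 ⊕ 24 ⊕ 3 ⊕ 46 = 35.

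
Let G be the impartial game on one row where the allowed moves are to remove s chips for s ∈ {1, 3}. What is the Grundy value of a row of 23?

1

Build the Grundy sequence with g(k) = mex{g(k−s) : s ∈ {1, 3}, s ≤ k}:
k:     0  1  2  3  4  5  6  7  8  9 10 11 12 13 14 15 16 17 18 19 20 21 22 23
g(k):  0  1  0  1  0  1  0  1  0  1  0  1  0  1  0  1  0  1  0  1  0  1  0  1
So g(23) = 1.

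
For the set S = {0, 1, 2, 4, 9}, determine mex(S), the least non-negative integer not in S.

3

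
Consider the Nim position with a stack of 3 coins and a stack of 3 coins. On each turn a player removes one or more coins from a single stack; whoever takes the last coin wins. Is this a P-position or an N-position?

Nim-sum: 3 ^ 3 = 0.
The nim-sum is 0, so this is a P-position: the player to move is in a losing position under optimal play.

P-position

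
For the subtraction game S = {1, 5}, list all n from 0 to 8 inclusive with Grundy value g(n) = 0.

0, 2, 4, 6, 8

Compute g(0), g(1), … for moves {1, 5}:
k:     0  1  2  3  4  5  6  7  8
g(k):  0  1  0  1  0  1  0  1  0
The P-positions (g = 0) in 0..8 are 0, 2, 4, 6, 8.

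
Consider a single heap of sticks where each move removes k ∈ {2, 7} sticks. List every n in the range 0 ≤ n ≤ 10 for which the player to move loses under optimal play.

0, 1, 4, 5, 9, 10

Build the Grundy sequence with g(k) = mex{g(k−s) : s ∈ {2, 7}, s ≤ k}:
g(0) = mex{} = 0
g(1) = mex{} = 0
g(2) = mex{0} = 1
g(3) = mex{0} = 1
g(4) = mex{1} = 0
g(5) = mex{1} = 0
g(6) = mex{0} = 1
g(7) = mex{0} = 1
g(8) = mex{0,1} = 2
g(9) = mex{1} = 0
g(10) = mex{1,2} = 0
The P-positions (g = 0) in 0..10 are 0, 1, 4, 5, 9, 10.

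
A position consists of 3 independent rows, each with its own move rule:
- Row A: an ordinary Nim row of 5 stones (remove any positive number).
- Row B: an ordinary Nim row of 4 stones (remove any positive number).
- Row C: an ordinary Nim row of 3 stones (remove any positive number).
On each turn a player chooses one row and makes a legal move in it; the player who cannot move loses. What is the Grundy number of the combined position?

Row A is a plain Nim row of size 5, so its Grundy value is 5.
Row B is a plain Nim row of size 4, so its Grundy value is 4.
Row C is a plain Nim row of size 3, so its Grundy value is 3.
The value of a disjunctive sum is the nim-sum of the parts.
Combined value = 5 ⊕ 4 ⊕ 3 = 2.

2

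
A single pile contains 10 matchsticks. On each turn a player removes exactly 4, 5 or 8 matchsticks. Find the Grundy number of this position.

2

Grundy values for subtraction set {4, 5, 8}:
g(0) = mex{} = 0
g(1) = mex{} = 0
g(2) = mex{} = 0
g(3) = mex{} = 0
g(4) = mex{0} = 1
g(5) = mex{0} = 1
g(6) = mex{0} = 1
g(7) = mex{0} = 1
g(8) = mex{0,1} = 2
g(9) = mex{0,1} = 2
g(10) = mex{0,1} = 2
So g(10) = 2.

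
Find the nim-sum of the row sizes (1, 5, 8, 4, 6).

14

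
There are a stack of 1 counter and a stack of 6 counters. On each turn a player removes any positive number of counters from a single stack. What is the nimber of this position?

7

Nim-sum: 1 XOR 6 = 7.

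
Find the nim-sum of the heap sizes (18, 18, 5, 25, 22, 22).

28

Nim-sum: 18 XOR 18 XOR 5 XOR 25 XOR 22 XOR 22 = 28.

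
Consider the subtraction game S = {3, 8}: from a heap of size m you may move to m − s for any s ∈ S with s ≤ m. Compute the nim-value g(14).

Compute g(0), g(1), … for moves {3, 8}:
g(0) = mex{} = 0
g(1) = mex{} = 0
g(2) = mex{} = 0
g(3) = mex{0} = 1
g(4) = mex{0} = 1
g(5) = mex{0} = 1
g(6) = mex{1} = 0
g(7) = mex{1} = 0
g(8) = mex{0,1} = 2
g(9) = mex{0} = 1
g(10) = mex{0} = 1
g(11) = mex{1,2} = 0
g(12) = mex{1} = 0
g(13) = mex{1} = 0
g(14) = mex{0} = 1
So g(14) = 1.

1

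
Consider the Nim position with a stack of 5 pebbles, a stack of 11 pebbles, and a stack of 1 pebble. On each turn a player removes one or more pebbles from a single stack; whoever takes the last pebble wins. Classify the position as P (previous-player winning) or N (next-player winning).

In binary:
  0101  (5)
  1011  (11)
  0001  (1)
  ----
  1111  (15)
The nim-sum is 15 ≠ 0, so this is an N-position: the player to move can win.

N-position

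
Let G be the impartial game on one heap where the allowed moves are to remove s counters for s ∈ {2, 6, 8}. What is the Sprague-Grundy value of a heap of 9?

Compute g(0), g(1), … for moves {2, 6, 8}:
g(0) = mex{} = 0
g(1) = mex{} = 0
g(2) = mex{0} = 1
g(3) = mex{0} = 1
g(4) = mex{1} = 0
g(5) = mex{1} = 0
g(6) = mex{0} = 1
g(7) = mex{0} = 1
g(8) = mex{0,1} = 2
g(9) = mex{0,1} = 2
So g(9) = 2.

2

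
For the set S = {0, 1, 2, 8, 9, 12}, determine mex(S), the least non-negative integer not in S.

3

The values 0, 1, 2 are all present; 3 is the first non-negative integer missing from the set.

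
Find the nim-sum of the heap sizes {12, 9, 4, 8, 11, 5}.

7

Nim-sum: 12 ^ 9 ^ 4 ^ 8 ^ 11 ^ 5 = 7.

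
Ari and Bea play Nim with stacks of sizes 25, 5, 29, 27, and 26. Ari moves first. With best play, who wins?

Bea wins

Compute the nim-sum pairwise:
25 ^ 5 = 28
28 ^ 29 = 1
1 ^ 27 = 26
26 ^ 26 = 0
The nim-sum is 0, so this is a P-position: the player to move is in a losing position under optimal play; Ari is about to move from it and so loses — Bea wins.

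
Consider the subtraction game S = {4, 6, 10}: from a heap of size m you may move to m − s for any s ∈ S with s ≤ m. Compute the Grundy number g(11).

2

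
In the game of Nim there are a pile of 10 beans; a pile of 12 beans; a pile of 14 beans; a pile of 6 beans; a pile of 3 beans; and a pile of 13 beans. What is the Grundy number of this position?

0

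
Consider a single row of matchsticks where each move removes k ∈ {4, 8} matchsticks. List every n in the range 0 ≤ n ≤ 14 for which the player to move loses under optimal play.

0, 1, 2, 3, 12, 13, 14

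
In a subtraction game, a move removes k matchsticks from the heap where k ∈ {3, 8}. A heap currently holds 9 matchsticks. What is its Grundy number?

1

Build the Grundy sequence with g(k) = mex{g(k−s) : s ∈ {3, 8}, s ≤ k}:
g(0) = mex{} = 0
g(1) = mex{} = 0
g(2) = mex{} = 0
g(3) = mex{0} = 1
g(4) = mex{0} = 1
g(5) = mex{0} = 1
g(6) = mex{1} = 0
g(7) = mex{1} = 0
g(8) = mex{0,1} = 2
g(9) = mex{0} = 1
So g(9) = 1.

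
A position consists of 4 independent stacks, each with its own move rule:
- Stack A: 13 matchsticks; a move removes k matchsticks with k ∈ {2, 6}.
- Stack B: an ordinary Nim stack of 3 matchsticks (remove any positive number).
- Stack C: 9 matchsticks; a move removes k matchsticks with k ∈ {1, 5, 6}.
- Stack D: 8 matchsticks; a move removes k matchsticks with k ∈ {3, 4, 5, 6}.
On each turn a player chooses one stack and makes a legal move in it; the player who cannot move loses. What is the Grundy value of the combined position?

For stack A, compute g(0), g(1), … with moves {2, 6}:
k:     0  1  2  3  4  5  6  7  8  9 10 11 12 13
g(k):  0  0  1  1  0  0  1  1  0  0  1  1  0  0
So g(13) = 0.
Stack B is a plain Nim stack of size 3, so its Grundy value is 3.
For stack C, compute g(0), g(1), … with moves {1, 5, 6}:
k:     0  1  2  3  4  5  6  7  8  9
g(k):  0  1  0  1  0  1  2  3  2  3
So g(9) = 3.
Build the Grundy sequence for stack D with g(k) = mex{g(k−s) : s ∈ {3, 4, 5, 6}, s ≤ k}:
g(0) = mex{} = 0
g(1) = mex{} = 0
g(2) = mex{} = 0
g(3) = mex{0} = 1
g(4) = mex{0} = 1
g(5) = mex{0} = 1
g(6) = mex{0,1} = 2
g(7) = mex{0,1} = 2
g(8) = mex{0,1} = 2
So g(8) = 2.
The value of a disjunctive sum is the nim-sum of the parts.
Combined value = 0 ⊕ 3 ⊕ 3 ⊕ 2 = 2.

2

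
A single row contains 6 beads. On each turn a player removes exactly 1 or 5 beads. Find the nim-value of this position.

0

Build the Grundy sequence with g(k) = mex{g(k−s) : s ∈ {1, 5}, s ≤ k}:
k:     0  1  2  3  4  5  6
g(k):  0  1  0  1  0  1  0
So g(6) = 0.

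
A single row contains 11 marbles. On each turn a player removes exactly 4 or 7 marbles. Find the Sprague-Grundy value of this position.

0

Compute g(0), g(1), … for moves {4, 7}:
g(0) = mex{} = 0
g(1) = mex{} = 0
g(2) = mex{} = 0
g(3) = mex{} = 0
g(4) = mex{0} = 1
g(5) = mex{0} = 1
g(6) = mex{0} = 1
g(7) = mex{0} = 1
g(8) = mex{0,1} = 2
g(9) = mex{0,1} = 2
g(10) = mex{0,1} = 2
g(11) = mex{1} = 0
So g(11) = 0.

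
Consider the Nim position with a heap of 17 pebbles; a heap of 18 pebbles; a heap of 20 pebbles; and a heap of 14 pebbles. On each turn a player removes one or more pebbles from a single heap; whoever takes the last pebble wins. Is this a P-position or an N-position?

In binary:
  10001  (17)
  10010  (18)
  10100  (20)
  01110  (14)
  -----
  11001  (25)
The nim-sum is 25 ≠ 0, so this is an N-position: the player to move can win.

N-position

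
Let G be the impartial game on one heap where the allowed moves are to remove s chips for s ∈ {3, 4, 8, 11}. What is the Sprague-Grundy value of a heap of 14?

Grundy values for subtraction set {3, 4, 8, 11}:
g(0) = mex{} = 0
g(1) = mex{} = 0
g(2) = mex{} = 0
g(3) = mex{0} = 1
g(4) = mex{0} = 1
g(5) = mex{0} = 1
g(6) = mex{0,1} = 2
g(7) = mex{1} = 0
g(8) = mex{0,1} = 2
g(9) = mex{0,1,2} = 3
g(10) = mex{0,2} = 1
g(11) = mex{0,1,2} = 3
g(12) = mex{0,1,2,3} = 4
g(13) = mex{0,1,3} = 2
g(14) = mex{1,2,3} = 0
So g(14) = 0.

0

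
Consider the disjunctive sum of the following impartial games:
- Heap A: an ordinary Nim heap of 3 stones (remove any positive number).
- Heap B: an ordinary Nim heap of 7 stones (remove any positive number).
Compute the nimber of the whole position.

Heap A is a plain Nim heap of size 3, so its Grundy value is 3.
Heap B is a plain Nim heap of size 7, so its Grundy value is 7.
The value of a disjunctive sum is the nim-sum of the parts.
Combined value = 3 XOR 7 = 4.

4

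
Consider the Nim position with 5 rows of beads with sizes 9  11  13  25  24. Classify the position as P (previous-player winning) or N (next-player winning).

Nim-sum: 9 ^ 11 ^ 13 ^ 25 ^ 24 = 14.
The nim-sum is 14 ≠ 0, so this is an N-position: the player to move can win.

N-position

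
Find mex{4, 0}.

1

0 is in the set but 1 is not, so the mex is 1.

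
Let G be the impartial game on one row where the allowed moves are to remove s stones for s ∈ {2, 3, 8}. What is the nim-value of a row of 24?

2

Grundy values for subtraction set {2, 3, 8}:
k:     0  1  2  3  4  5  6  7  8  9 10 11 12 13 14 15 16 17 18 19 20 21 22 23 24
g(k):  0  0  1  1  2  0  0  1  1  2  0  0  1  1  2  0  0  1  1  2  0  0  1  1  2
So g(24) = 2.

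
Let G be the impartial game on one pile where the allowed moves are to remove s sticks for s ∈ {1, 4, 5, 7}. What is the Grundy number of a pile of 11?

Build the Grundy sequence with g(k) = mex{g(k−s) : s ∈ {1, 4, 5, 7}, s ≤ k}:
k:     0  1  2  3  4  5  6  7  8  9 10 11
g(k):  0  1  0  1  2  3  2  3  0  1  0  1
So g(11) = 1.

1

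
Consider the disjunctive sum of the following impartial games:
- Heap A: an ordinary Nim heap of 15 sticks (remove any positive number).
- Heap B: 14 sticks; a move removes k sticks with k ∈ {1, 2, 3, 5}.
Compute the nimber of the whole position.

13

Heap A is a plain Nim heap of size 15, so its Grundy value is 15.
Grundy values for heap B (subtraction set {1, 2, 3, 5}):
g(0) = mex{} = 0
g(1) = mex{0} = 1
g(2) = mex{0,1} = 2
g(3) = mex{0,1,2} = 3
g(4) = mex{1,2,3} = 0
g(5) = mex{0,2,3} = 1
g(6) = mex{0,1,3} = 2
g(7) = mex{0,1,2} = 3
g(8) = mex{1,2,3} = 0
g(9) = mex{0,2,3} = 1
g(10) = mex{0,1,3} = 2
g(11) = mex{0,1,2} = 3
g(12) = mex{1,2,3} = 0
g(13) = mex{0,2,3} = 1
g(14) = mex{0,1,3} = 2
So g(14) = 2.
By the Sprague-Grundy theorem, the Grundy value of a sum of independent games is the XOR of the component values.
Combined value = 15 ⊕ 2 = 13.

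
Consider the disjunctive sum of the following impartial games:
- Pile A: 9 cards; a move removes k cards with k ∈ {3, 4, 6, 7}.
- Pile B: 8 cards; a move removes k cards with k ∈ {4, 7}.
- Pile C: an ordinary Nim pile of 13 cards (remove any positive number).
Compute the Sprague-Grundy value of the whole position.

For pile A, compute g(0), g(1), … with moves {3, 4, 6, 7}:
g(0) = mex{} = 0
g(1) = mex{} = 0
g(2) = mex{} = 0
g(3) = mex{0} = 1
g(4) = mex{0} = 1
g(5) = mex{0} = 1
g(6) = mex{0,1} = 2
g(7) = mex{0,1} = 2
g(8) = mex{0,1} = 2
g(9) = mex{0,1,2} = 3
So g(9) = 3.
Build the Grundy sequence for pile B with g(k) = mex{g(k−s) : s ∈ {4, 7}, s ≤ k}:
g(0) = mex{} = 0
g(1) = mex{} = 0
g(2) = mex{} = 0
g(3) = mex{} = 0
g(4) = mex{0} = 1
g(5) = mex{0} = 1
g(6) = mex{0} = 1
g(7) = mex{0} = 1
g(8) = mex{0,1} = 2
So g(8) = 2.
Pile C is a plain Nim pile of size 13, so its Grundy value is 13.
The value of a disjunctive sum is the nim-sum of the parts.
Combined value = 3 XOR 2 XOR 13 = 12.

12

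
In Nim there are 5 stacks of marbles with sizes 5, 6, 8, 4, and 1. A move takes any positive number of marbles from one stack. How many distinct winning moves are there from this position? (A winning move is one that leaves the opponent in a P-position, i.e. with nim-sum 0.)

1

Compute the nim-sum pairwise:
5 ⊕ 6 = 3
3 ⊕ 8 = 11
11 ⊕ 4 = 15
15 ⊕ 1 = 14
The overall nim-sum is X = 14. A stack of size p has a winning move iff p XOR X < p (reduce it to p XOR X).
  5: 5 XOR 14 = 11 ≥ 5 — no move.
  6: 6 XOR 14 = 8 ≥ 6 — no move.
  8: 8 XOR 14 = 6 < 8 — winning move (to 6).
  4: 4 XOR 14 = 10 ≥ 4 — no move.
  1: 1 XOR 14 = 15 ≥ 1 — no move.
That gives 1 winning move.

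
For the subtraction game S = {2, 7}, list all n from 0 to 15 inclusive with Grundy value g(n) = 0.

0, 1, 4, 5, 9, 10, 13, 14

Grundy values for subtraction set {2, 7}:
k:     0  1  2  3  4  5  6  7  8  9 10 11 12 13 14 15
g(k):  0  0  1  1  0  0  1  1  2  0  0  1  1  0  0  1
The P-positions (g = 0) in 0..15 are 0, 1, 4, 5, 9, 10, 13, 14.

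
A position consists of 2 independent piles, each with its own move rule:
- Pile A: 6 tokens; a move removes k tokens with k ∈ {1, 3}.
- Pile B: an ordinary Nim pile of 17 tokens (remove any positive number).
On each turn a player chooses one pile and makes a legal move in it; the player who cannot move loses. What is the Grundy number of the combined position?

For pile A, compute g(0), g(1), … with moves {1, 3}:
k:     0  1  2  3  4  5  6
g(k):  0  1  0  1  0  1  0
So g(6) = 0.
Pile B is a plain Nim pile of size 17, so its Grundy value is 17.
By the Sprague-Grundy theorem, the Grundy value of a sum of independent games is the XOR of the component values.
Combined value = 0 ⊕ 17 = 17.

17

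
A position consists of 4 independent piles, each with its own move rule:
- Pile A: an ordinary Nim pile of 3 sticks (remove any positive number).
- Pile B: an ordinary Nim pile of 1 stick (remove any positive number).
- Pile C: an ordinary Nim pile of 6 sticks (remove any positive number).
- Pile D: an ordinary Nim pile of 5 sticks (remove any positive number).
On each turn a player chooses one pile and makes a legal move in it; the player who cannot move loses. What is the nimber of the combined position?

1

Pile A is a plain Nim pile of size 3, so its Grundy value is 3.
Pile B is a plain Nim pile of size 1, so its Grundy value is 1.
Pile C is a plain Nim pile of size 6, so its Grundy value is 6.
Pile D is a plain Nim pile of size 5, so its Grundy value is 5.
By the Sprague-Grundy theorem, the Grundy value of a sum of independent games is the XOR of the component values.
Combined value = 3 XOR 1 XOR 6 XOR 5 = 1.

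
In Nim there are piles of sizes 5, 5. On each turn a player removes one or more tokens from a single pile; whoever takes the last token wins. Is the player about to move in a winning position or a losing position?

Compute the nim-sum pairwise:
5 ⊕ 5 = 0
The nim-sum is 0, so this is a P-position: the player to move is in a losing position under optimal play.

Losing position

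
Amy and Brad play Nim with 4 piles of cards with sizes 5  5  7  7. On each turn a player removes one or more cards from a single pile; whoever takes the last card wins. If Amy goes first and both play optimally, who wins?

Bitwise XOR of the heap sizes:
  101  (5)
  101  (5)
  111  (7)
  111  (7)
  ---
  000  (0)
The nim-sum is 0, so this is a P-position: the player to move is in a losing position under optimal play; Amy is about to move from it and so loses — Brad wins.

Brad wins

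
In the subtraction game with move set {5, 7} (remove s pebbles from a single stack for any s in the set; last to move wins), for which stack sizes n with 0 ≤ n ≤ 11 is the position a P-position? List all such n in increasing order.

Grundy values for subtraction set {5, 7}:
g(0) = mex{} = 0
g(1) = mex{} = 0
g(2) = mex{} = 0
g(3) = mex{} = 0
g(4) = mex{} = 0
g(5) = mex{0} = 1
g(6) = mex{0} = 1
g(7) = mex{0} = 1
g(8) = mex{0} = 1
g(9) = mex{0} = 1
g(10) = mex{0,1} = 2
g(11) = mex{0,1} = 2
The P-positions (g = 0) in 0..11 are 0, 1, 2, 3, 4.

0, 1, 2, 3, 4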